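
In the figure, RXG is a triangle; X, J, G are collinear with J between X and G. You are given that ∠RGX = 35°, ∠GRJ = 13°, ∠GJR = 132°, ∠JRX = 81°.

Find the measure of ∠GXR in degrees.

∠GXR = 51°

1. ∠RJX = 48°  [linear pair at J on XG]
2. ∠JXR = 51°  [△RXJ]
3. ∠GXR = 51°  [J on ray XG]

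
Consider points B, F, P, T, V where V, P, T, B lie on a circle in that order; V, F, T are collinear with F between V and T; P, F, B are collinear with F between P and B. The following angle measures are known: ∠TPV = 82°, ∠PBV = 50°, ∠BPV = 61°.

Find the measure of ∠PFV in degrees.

1. ∠PTV = 50°  [same arc VP]
2. ∠PVT = 48°  [△VPT]
3. ∠PFV = 71°  [△VFP]

∠PFV = 71°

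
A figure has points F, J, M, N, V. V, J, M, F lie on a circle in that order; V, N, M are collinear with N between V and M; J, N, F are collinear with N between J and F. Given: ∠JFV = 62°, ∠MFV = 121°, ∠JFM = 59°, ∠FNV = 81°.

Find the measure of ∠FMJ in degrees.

∠FMJ = 84°

1. ∠JMV = 62°  [same arc VJ]
2. ∠JNM = 81°  [vertical angles at N]
3. ∠FJM = 37°  [△JNM]
4. ∠FMJ = 84°  [△JMF]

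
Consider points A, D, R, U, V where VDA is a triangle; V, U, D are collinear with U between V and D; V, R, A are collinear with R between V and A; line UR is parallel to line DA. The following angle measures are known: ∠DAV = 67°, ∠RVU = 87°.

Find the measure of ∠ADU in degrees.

∠ADU = 26°

1. ∠URV = 67°  [UR∥DA, corresponding at R]
2. ∠RUV = 26°  [△VUR]
3. ∠DUR = 154°  [linear pair at U on VD]
4. ∠ADU = 26°  [UR∥DA, co-interior at D–U]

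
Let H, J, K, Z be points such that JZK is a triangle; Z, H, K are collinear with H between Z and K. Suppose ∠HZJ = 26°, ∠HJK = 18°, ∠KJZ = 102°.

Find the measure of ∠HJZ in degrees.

∠HJZ = 84°

1. ∠JZK = 26°  [H on ray ZK]
2. ∠JKZ = 52°  [△JZK]
3. ∠HKJ = 52°  [H on ray KZ]
4. ∠JHK = 110°  [△JHK]
5. ∠JHZ = 70°  [linear pair at H on ZK]
6. ∠HJZ = 84°  [△JZH]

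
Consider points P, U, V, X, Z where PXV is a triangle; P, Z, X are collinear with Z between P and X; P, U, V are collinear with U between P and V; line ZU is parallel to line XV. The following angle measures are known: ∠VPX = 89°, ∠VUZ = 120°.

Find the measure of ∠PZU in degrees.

∠PZU = 31°

1. ∠UPZ = 89°  [Z on PX, U on PV]
2. ∠PUZ = 60°  [linear pair at U on PV]
3. ∠PZU = 31°  [△PZU]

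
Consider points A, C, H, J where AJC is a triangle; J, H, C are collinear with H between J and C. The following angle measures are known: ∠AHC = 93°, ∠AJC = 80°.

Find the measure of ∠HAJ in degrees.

1. ∠AHJ = 87°  [linear pair at H on JC]
2. ∠AJH = 80°  [H on ray JC]
3. ∠HAJ = 13°  [△AJH]

∠HAJ = 13°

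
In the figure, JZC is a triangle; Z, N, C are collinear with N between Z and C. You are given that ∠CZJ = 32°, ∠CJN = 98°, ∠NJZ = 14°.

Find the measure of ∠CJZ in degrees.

1. ∠JZN = 32°  [N on ray ZC]
2. ∠JNZ = 134°  [△JZN]
3. ∠CNJ = 46°  [linear pair at N on ZC]
4. ∠JCN = 36°  [△JNC]
5. ∠JCZ = 36°  [N on ray CZ]
6. ∠CJZ = 112°  [△JZC]

∠CJZ = 112°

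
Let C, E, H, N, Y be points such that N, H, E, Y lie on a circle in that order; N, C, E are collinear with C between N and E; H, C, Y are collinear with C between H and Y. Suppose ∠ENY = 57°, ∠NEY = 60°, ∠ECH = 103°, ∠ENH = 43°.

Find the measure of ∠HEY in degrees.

∠HEY = 80°

1. ∠EHY = 57°  [same arc EY]
2. ∠EYH = 43°  [same arc HE]
3. ∠HEY = 80°  [△HEY]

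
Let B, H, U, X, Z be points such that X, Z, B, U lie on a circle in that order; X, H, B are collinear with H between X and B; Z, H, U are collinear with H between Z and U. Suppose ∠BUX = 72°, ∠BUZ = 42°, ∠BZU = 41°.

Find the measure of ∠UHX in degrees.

∠UHX = 109°

1. ∠BZX = 108°  [cyclic XZBU, opposite ∠Z+∠U]
2. ∠BXZ = 42°  [same arc ZB]
3. ∠BXU = 41°  [same arc BU]
4. ∠XBZ = 30°  [△XZB]
5. ∠XUZ = 30°  [same arc XZ]
6. ∠UHX = 109°  [△XHU]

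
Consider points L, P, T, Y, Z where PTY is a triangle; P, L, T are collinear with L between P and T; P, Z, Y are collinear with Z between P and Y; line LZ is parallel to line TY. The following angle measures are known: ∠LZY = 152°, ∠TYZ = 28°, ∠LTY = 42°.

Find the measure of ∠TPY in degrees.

∠TPY = 110°

1. ∠PYT = 28°  [Z on ray YP]
2. ∠PTY = 42°  [L on ray TP]
3. ∠TPY = 110°  [△PTY]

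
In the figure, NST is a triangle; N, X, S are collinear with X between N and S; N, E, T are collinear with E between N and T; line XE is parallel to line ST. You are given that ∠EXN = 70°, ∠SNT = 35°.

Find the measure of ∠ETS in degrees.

1. ∠NST = 70°  [XE∥ST, corresponding at X]
2. ∠NTS = 75°  [△NST]
3. ∠ETS = 75°  [E on ray TN]

∠ETS = 75°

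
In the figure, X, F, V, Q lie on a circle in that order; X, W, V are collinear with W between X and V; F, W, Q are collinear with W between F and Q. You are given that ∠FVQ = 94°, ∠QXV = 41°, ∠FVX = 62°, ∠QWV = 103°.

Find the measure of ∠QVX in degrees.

1. ∠FXQ = 86°  [cyclic XFVQ, opposite ∠X+∠V]
2. ∠FQX = 62°  [same arc XF]
3. ∠QFX = 32°  [△XFQ]
4. ∠QVX = 32°  [same arc XQ]

∠QVX = 32°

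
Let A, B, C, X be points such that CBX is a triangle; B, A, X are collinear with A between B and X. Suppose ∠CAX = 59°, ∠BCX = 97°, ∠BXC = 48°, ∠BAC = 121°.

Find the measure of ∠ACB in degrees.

1. ∠CBX = 35°  [△CBX]
2. ∠ABC = 35°  [A on ray BX]
3. ∠ACB = 24°  [△CBA]

∠ACB = 24°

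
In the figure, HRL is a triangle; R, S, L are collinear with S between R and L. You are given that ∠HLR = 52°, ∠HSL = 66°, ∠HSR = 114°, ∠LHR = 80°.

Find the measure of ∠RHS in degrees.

∠RHS = 18°

1. ∠HRL = 48°  [△HRL]
2. ∠HRS = 48°  [S on ray RL]
3. ∠RHS = 18°  [△HRS]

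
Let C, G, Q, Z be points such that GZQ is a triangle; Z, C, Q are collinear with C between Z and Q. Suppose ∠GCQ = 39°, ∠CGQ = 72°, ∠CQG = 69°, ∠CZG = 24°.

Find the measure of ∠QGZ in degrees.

1. ∠GQZ = 69°  [C on ray QZ]
2. ∠GZQ = 24°  [C on ray ZQ]
3. ∠QGZ = 87°  [△GZQ]

∠QGZ = 87°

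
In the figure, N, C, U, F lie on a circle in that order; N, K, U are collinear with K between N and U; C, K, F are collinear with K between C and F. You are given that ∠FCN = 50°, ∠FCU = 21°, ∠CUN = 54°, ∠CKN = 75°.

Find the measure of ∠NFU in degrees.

∠NFU = 109°

1. ∠FUN = 50°  [same arc NF]
2. ∠FNU = 21°  [same arc UF]
3. ∠NFU = 109°  [△NUF]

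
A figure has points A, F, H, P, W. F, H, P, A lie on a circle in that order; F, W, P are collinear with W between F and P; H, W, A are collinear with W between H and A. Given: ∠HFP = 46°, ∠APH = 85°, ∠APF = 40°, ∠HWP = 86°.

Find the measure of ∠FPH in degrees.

1. ∠HAP = 46°  [same arc HP]
2. ∠AHP = 49°  [△HPA]
3. ∠FPH = 45°  [△HWP]

∠FPH = 45°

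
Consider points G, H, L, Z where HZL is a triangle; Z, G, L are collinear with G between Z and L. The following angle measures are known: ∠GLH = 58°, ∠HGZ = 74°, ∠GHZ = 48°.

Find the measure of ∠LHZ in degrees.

∠LHZ = 64°

1. ∠HLZ = 58°  [G on ray LZ]
2. ∠GZH = 58°  [△HZG]
3. ∠HZL = 58°  [G on ray ZL]
4. ∠LHZ = 64°  [△HZL]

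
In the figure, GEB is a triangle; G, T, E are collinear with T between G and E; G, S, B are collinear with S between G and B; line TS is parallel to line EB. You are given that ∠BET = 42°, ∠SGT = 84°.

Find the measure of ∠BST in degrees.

1. ∠BEG = 42°  [T on ray EG]
2. ∠BGE = 84°  [T on GE, S on GB]
3. ∠EBG = 54°  [△GEB]
4. ∠GST = 54°  [TS∥EB, corresponding at S]
5. ∠BST = 126°  [linear pair at S on GB]

∠BST = 126°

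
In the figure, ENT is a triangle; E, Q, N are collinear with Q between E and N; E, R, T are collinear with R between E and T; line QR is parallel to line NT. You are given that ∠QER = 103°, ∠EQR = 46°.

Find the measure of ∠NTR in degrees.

∠NTR = 31°

1. ∠ERQ = 31°  [△EQR]
2. ∠QRT = 149°  [linear pair at R on ET]
3. ∠NTR = 31°  [QR∥NT, co-interior at T–R]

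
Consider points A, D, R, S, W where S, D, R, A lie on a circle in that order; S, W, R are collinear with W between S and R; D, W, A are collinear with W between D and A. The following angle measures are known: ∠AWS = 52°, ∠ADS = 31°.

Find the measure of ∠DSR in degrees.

∠DSR = 21°

1. ∠DWR = 52°  [vertical angles at W]
2. ∠DWS = 128°  [linear pair at W on SR]
3. ∠DSR = 21°  [△SWD]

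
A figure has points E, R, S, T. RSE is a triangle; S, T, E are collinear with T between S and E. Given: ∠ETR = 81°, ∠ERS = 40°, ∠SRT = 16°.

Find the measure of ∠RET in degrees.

∠RET = 75°

1. ∠RTS = 99°  [linear pair at T on SE]
2. ∠RST = 65°  [△RST]
3. ∠ESR = 65°  [T on ray SE]
4. ∠RES = 75°  [△RSE]
5. ∠RET = 75°  [T on ray ES]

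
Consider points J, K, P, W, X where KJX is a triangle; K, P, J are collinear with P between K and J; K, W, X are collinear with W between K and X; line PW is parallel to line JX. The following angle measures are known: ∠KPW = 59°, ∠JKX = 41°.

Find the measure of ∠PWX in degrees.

∠PWX = 100°

1. ∠KJX = 59°  [PW∥JX, corresponding at P]
2. ∠JXK = 80°  [△KJX]
3. ∠KWP = 80°  [PW∥JX, corresponding at W]
4. ∠PWX = 100°  [linear pair at W on KX]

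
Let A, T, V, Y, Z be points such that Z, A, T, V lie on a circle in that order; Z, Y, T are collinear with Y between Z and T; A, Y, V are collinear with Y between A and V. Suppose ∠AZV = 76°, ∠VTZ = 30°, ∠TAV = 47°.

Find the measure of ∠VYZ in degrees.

1. ∠VAZ = 30°  [same arc ZV]
2. ∠TZV = 47°  [same arc TV]
3. ∠AVZ = 74°  [△ZAV]
4. ∠VYZ = 59°  [△ZYV]

∠VYZ = 59°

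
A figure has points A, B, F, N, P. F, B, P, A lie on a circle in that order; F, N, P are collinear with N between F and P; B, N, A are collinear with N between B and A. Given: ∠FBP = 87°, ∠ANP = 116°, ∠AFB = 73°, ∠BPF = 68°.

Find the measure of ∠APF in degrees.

1. ∠BFP = 25°  [△FBP]
2. ∠BAP = 25°  [same arc BP]
3. ∠APF = 39°  [△PNA]

∠APF = 39°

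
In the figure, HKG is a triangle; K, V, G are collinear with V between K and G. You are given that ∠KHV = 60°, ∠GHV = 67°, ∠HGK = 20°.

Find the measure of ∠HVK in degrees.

1. ∠HGV = 20°  [V on ray GK]
2. ∠GVH = 93°  [△HVG]
3. ∠HVK = 87°  [linear pair at V on KG]

∠HVK = 87°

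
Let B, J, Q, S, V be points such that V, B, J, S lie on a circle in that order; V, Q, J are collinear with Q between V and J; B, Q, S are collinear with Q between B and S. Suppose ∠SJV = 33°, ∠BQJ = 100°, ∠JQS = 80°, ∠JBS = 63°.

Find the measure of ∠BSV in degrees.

∠BSV = 17°

1. ∠SQV = 100°  [vertical angles at Q]
2. ∠JVS = 63°  [same arc JS]
3. ∠BSV = 17°  [△VQS]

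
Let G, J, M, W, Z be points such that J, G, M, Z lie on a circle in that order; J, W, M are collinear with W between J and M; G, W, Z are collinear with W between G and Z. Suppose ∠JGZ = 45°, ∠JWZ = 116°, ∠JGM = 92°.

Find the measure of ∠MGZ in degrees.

∠MGZ = 47°

1. ∠JMZ = 45°  [same arc JZ]
2. ∠JZM = 88°  [cyclic JGMZ, opposite ∠G+∠Z]
3. ∠MJZ = 47°  [△JMZ]
4. ∠MGZ = 47°  [same arc MZ]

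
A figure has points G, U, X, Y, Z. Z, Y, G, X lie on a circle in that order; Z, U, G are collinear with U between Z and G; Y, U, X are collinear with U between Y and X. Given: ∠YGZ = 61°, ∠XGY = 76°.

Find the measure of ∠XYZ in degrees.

1. ∠YXZ = 61°  [same arc ZY]
2. ∠XZY = 104°  [cyclic ZYGX, opposite ∠Z+∠G]
3. ∠XYZ = 15°  [△ZYX]

∠XYZ = 15°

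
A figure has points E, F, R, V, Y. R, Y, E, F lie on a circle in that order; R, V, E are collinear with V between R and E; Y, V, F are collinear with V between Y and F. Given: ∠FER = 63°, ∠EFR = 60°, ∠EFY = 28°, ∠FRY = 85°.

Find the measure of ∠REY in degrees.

1. ∠EYR = 120°  [cyclic RYEF, opposite ∠Y+∠F]
2. ∠ERY = 28°  [same arc YE]
3. ∠REY = 32°  [△RYE]

∠REY = 32°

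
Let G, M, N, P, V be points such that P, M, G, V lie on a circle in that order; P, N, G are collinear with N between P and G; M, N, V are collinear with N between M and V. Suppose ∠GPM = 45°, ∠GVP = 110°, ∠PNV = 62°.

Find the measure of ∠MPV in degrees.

1. ∠GVM = 45°  [same arc MG]
2. ∠GMP = 70°  [cyclic PMGV, opposite ∠M+∠V]
3. ∠GNV = 118°  [linear pair at N on PG]
4. ∠PGV = 17°  [△GNV]
5. ∠MGP = 65°  [△PMG]
6. ∠PMV = 17°  [same arc PV]
7. ∠MVP = 65°  [same arc PM]
8. ∠MPV = 98°  [△PMV]

∠MPV = 98°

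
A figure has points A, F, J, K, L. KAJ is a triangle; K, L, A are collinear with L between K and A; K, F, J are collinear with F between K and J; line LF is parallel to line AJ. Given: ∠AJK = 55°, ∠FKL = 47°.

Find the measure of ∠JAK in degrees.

1. ∠KFL = 55°  [LF∥AJ, corresponding at F]
2. ∠FLK = 78°  [△KLF]
3. ∠JAK = 78°  [LF∥AJ, corresponding at L]

∠JAK = 78°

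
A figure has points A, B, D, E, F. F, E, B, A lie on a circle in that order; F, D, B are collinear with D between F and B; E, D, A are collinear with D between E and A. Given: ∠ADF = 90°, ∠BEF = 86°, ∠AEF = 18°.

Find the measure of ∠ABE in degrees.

1. ∠ADB = 90°  [linear pair at D on FB]
2. ∠BAF = 94°  [cyclic FEBA, opposite ∠E+∠A]
3. ∠ABF = 18°  [same arc FA]
4. ∠BAE = 72°  [△BDA]
5. ∠AFB = 68°  [△FBA]
6. ∠AEB = 68°  [same arc BA]
7. ∠ABE = 40°  [△EBA]

∠ABE = 40°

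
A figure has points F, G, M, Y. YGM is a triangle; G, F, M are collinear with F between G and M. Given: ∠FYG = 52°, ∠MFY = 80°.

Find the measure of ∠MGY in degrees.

∠MGY = 28°

1. ∠GFY = 100°  [linear pair at F on GM]
2. ∠FGY = 28°  [△YGF]
3. ∠MGY = 28°  [F on ray GM]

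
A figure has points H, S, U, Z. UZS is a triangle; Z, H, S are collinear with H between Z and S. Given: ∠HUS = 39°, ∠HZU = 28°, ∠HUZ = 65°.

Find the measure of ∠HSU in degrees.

∠HSU = 48°

1. ∠UHZ = 87°  [△UZH]
2. ∠SHU = 93°  [linear pair at H on ZS]
3. ∠HSU = 48°  [△UHS]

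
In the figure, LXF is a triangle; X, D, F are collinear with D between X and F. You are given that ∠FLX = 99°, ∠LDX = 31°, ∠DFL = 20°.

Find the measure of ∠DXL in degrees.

1. ∠LFX = 20°  [D on ray FX]
2. ∠FXL = 61°  [△LXF]
3. ∠DXL = 61°  [D on ray XF]

∠DXL = 61°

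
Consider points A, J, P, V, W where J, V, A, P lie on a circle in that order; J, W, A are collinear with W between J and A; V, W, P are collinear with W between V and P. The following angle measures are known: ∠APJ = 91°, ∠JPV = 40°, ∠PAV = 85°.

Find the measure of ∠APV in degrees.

1. ∠AVJ = 89°  [cyclic JVAP, opposite ∠V+∠P]
2. ∠JAV = 40°  [same arc JV]
3. ∠AJV = 51°  [△JVA]
4. ∠APV = 51°  [same arc VA]

∠APV = 51°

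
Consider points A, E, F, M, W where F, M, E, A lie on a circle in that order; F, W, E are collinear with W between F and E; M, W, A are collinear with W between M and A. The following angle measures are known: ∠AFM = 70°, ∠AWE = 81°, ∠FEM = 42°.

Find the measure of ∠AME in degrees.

∠AME = 39°

1. ∠FWM = 81°  [vertical angles at W]
2. ∠EWM = 99°  [linear pair at W on FE]
3. ∠AME = 39°  [△MWE]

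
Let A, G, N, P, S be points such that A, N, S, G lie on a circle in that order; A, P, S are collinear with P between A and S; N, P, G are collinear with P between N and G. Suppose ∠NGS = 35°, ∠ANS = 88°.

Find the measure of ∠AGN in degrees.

1. ∠NAS = 35°  [same arc NS]
2. ∠ASN = 57°  [△ANS]
3. ∠AGN = 57°  [same arc AN]

∠AGN = 57°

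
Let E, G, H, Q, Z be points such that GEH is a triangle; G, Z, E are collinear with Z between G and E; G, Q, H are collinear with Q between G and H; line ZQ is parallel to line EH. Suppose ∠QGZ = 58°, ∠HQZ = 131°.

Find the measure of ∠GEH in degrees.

1. ∠GQZ = 49°  [linear pair at Q on GH]
2. ∠GZQ = 73°  [△GZQ]
3. ∠GEH = 73°  [ZQ∥EH, corresponding at Z]

∠GEH = 73°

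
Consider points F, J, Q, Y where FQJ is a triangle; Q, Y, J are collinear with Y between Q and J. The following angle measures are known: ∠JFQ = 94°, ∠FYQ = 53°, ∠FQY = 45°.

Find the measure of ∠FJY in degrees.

1. ∠FQJ = 45°  [Y on ray QJ]
2. ∠FJQ = 41°  [△FQJ]
3. ∠FJY = 41°  [Y on ray JQ]

∠FJY = 41°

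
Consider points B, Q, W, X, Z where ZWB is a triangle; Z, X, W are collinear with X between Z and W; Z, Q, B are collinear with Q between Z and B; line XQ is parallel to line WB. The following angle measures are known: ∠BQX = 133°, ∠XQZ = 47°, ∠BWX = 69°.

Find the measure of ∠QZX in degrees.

1. ∠WBZ = 47°  [XQ∥WB, corresponding at Q]
2. ∠BWZ = 69°  [X on ray WZ]
3. ∠BZW = 64°  [△ZWB]
4. ∠QZX = 64°  [X on ZW, Q on ZB]

∠QZX = 64°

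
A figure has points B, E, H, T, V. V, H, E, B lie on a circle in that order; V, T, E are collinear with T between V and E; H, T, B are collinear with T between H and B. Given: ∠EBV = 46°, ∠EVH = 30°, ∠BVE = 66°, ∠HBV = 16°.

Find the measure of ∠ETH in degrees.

∠ETH = 98°

1. ∠EHV = 134°  [cyclic VHEB, opposite ∠H+∠B]
2. ∠HEV = 16°  [△VHE]
3. ∠BHE = 66°  [same arc EB]
4. ∠ETH = 98°  [△HTE]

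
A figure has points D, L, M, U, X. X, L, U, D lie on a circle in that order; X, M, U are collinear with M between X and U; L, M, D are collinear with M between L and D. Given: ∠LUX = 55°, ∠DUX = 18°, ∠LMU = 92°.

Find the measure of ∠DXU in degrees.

∠DXU = 33°

1. ∠LDX = 55°  [same arc XL]
2. ∠DMX = 92°  [vertical angles at M]
3. ∠DXU = 33°  [△XMD]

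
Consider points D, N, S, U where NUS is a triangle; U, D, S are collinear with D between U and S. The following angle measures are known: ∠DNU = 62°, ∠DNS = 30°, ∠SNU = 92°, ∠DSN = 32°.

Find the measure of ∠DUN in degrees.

1. ∠NDS = 118°  [△NDS]
2. ∠NDU = 62°  [linear pair at D on US]
3. ∠DUN = 56°  [△NUD]

∠DUN = 56°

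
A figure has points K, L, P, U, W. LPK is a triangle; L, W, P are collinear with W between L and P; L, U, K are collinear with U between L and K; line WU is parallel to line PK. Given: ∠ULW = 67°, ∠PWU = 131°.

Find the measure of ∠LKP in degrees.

1. ∠LWU = 49°  [linear pair at W on LP]
2. ∠LUW = 64°  [△LWU]
3. ∠LKP = 64°  [WU∥PK, corresponding at U]

∠LKP = 64°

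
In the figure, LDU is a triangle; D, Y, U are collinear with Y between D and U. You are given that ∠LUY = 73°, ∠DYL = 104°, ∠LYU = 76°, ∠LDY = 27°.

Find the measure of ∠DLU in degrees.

∠DLU = 80°

1. ∠DUL = 73°  [Y on ray UD]
2. ∠LDU = 27°  [Y on ray DU]
3. ∠DLU = 80°  [△LDU]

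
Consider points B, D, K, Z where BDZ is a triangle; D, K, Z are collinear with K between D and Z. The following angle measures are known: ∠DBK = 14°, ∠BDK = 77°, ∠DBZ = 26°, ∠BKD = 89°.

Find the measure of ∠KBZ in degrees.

∠KBZ = 12°

1. ∠BDZ = 77°  [K on ray DZ]
2. ∠BZD = 77°  [△BDZ]
3. ∠BKZ = 91°  [linear pair at K on DZ]
4. ∠BZK = 77°  [K on ray ZD]
5. ∠KBZ = 12°  [△BKZ]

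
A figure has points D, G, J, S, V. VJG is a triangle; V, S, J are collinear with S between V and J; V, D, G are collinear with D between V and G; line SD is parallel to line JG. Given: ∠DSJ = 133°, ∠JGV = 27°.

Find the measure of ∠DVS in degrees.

∠DVS = 106°

1. ∠DSV = 47°  [linear pair at S on VJ]
2. ∠SDV = 27°  [SD∥JG, corresponding at D]
3. ∠DVS = 106°  [△VSD]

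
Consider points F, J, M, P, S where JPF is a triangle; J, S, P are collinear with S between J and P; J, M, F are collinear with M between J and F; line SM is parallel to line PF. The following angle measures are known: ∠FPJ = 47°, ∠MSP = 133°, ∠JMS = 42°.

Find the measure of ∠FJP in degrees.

∠FJP = 91°

1. ∠JSM = 47°  [SM∥PF, corresponding at S]
2. ∠MJS = 91°  [△JSM]
3. ∠FJP = 91°  [S on JP, M on JF]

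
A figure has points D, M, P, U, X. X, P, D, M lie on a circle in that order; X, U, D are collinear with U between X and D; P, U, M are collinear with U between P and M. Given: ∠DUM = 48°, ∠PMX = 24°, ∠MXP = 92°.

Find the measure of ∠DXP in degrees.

∠DXP = 68°

1. ∠PUX = 48°  [vertical angles at U]
2. ∠MPX = 64°  [△XPM]
3. ∠DXP = 68°  [△XUP]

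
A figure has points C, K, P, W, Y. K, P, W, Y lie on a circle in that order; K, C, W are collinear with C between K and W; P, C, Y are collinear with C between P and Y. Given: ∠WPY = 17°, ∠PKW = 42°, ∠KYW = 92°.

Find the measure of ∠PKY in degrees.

∠PKY = 59°

1. ∠PYW = 42°  [same arc PW]
2. ∠PWY = 121°  [△PWY]
3. ∠PKY = 59°  [cyclic KPWY, opposite ∠K+∠W]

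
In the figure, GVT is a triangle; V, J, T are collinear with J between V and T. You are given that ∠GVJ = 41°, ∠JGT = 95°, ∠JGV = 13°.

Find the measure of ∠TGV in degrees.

1. ∠GJV = 126°  [△GVJ]
2. ∠GVT = 41°  [J on ray VT]
3. ∠GJT = 54°  [linear pair at J on VT]
4. ∠GTJ = 31°  [△GJT]
5. ∠GTV = 31°  [J on ray TV]
6. ∠TGV = 108°  [△GVT]

∠TGV = 108°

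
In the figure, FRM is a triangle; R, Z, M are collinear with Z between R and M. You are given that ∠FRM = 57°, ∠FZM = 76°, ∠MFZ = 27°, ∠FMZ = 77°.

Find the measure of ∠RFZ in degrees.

∠RFZ = 19°

1. ∠FRZ = 57°  [Z on ray RM]
2. ∠FZR = 104°  [linear pair at Z on RM]
3. ∠RFZ = 19°  [△FRZ]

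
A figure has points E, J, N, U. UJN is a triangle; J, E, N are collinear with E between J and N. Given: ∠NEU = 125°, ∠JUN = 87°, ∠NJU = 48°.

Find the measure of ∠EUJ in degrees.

∠EUJ = 77°

1. ∠JEU = 55°  [linear pair at E on JN]
2. ∠EJU = 48°  [E on ray JN]
3. ∠EUJ = 77°  [△UJE]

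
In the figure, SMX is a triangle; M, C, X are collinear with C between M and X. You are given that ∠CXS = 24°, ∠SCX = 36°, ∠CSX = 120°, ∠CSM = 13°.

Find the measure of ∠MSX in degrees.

∠MSX = 133°

1. ∠MXS = 24°  [C on ray XM]
2. ∠MCS = 144°  [linear pair at C on MX]
3. ∠CMS = 23°  [△SMC]
4. ∠SMX = 23°  [C on ray MX]
5. ∠MSX = 133°  [△SMX]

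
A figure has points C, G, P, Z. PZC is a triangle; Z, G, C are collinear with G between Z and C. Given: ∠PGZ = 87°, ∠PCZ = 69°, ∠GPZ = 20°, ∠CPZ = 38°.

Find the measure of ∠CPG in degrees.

∠CPG = 18°

1. ∠CGP = 93°  [linear pair at G on ZC]
2. ∠GCP = 69°  [G on ray CZ]
3. ∠CPG = 18°  [△PGC]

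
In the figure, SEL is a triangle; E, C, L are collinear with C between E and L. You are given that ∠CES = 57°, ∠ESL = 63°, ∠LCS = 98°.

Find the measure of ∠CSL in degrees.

1. ∠LES = 57°  [C on ray EL]
2. ∠ELS = 60°  [△SEL]
3. ∠CLS = 60°  [C on ray LE]
4. ∠CSL = 22°  [△SCL]

∠CSL = 22°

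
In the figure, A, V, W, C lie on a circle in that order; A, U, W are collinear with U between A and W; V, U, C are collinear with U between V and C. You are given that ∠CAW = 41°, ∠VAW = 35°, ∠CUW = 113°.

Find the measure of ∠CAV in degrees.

∠CAV = 76°

1. ∠CVW = 41°  [same arc WC]
2. ∠VCW = 35°  [same arc VW]
3. ∠CWV = 104°  [△VWC]
4. ∠CAV = 76°  [cyclic AVWC, opposite ∠A+∠W]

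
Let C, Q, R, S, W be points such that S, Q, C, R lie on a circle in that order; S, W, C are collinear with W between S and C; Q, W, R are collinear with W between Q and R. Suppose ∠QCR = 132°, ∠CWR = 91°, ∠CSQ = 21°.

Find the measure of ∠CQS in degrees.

∠CQS = 95°

1. ∠QSR = 48°  [cyclic SQCR, opposite ∠S+∠C]
2. ∠QWS = 91°  [vertical angles at W]
3. ∠RQS = 68°  [△SWQ]
4. ∠QRS = 64°  [△SQR]
5. ∠QCS = 64°  [same arc SQ]
6. ∠CQS = 95°  [△SQC]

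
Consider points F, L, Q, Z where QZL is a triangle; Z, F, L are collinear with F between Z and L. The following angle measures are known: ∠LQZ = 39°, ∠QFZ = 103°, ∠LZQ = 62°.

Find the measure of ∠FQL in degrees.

1. ∠QLZ = 79°  [△QZL]
2. ∠LFQ = 77°  [linear pair at F on ZL]
3. ∠FLQ = 79°  [F on ray LZ]
4. ∠FQL = 24°  [△QFL]

∠FQL = 24°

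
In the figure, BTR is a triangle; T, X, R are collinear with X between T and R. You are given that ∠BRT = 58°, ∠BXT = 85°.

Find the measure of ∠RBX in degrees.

∠RBX = 27°

1. ∠BRX = 58°  [X on ray RT]
2. ∠BXR = 95°  [linear pair at X on TR]
3. ∠RBX = 27°  [△BXR]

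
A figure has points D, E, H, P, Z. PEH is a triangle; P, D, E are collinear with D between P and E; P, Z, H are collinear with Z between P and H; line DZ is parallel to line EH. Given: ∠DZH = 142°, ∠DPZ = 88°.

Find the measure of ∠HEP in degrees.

1. ∠DZP = 38°  [linear pair at Z on PH]
2. ∠PDZ = 54°  [△PDZ]
3. ∠HEP = 54°  [DZ∥EH, corresponding at D]

∠HEP = 54°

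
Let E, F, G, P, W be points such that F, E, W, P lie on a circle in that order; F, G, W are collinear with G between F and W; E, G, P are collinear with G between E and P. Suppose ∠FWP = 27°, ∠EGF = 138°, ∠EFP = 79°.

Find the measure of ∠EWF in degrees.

∠EWF = 74°

1. ∠FEP = 27°  [same arc FP]
2. ∠EPF = 74°  [△FEP]
3. ∠EWF = 74°  [same arc FE]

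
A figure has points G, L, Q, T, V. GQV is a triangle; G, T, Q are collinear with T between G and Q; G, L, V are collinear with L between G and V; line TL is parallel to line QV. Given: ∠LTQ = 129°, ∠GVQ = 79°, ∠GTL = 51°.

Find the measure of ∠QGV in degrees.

1. ∠GLT = 79°  [TL∥QV, corresponding at L]
2. ∠LGT = 50°  [△GTL]
3. ∠QGV = 50°  [T on GQ, L on GV]

∠QGV = 50°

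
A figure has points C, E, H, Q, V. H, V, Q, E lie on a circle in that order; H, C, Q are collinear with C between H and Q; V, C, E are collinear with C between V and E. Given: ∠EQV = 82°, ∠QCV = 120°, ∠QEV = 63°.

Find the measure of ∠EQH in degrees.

1. ∠ECH = 120°  [vertical angles at C]
2. ∠ECQ = 60°  [linear pair at C on HQ]
3. ∠EQH = 57°  [△QCE]

∠EQH = 57°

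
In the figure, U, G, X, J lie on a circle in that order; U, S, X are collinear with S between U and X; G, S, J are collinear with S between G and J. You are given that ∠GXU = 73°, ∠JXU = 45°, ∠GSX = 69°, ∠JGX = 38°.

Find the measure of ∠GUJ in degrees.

∠GUJ = 62°

1. ∠GJU = 73°  [same arc UG]
2. ∠JGU = 45°  [same arc UJ]
3. ∠GUJ = 62°  [△UGJ]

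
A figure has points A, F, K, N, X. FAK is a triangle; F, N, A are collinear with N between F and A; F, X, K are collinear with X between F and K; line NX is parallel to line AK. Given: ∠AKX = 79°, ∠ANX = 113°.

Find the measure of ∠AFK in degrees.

1. ∠AKF = 79°  [X on ray KF]
2. ∠FNX = 67°  [linear pair at N on FA]
3. ∠FXN = 79°  [NX∥AK, corresponding at X]
4. ∠NFX = 34°  [△FNX]
5. ∠AFK = 34°  [N on FA, X on FK]

∠AFK = 34°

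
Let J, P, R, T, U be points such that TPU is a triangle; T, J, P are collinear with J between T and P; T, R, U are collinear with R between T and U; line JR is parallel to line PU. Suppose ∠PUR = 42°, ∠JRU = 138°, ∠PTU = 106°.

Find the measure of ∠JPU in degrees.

1. ∠PUT = 42°  [R on ray UT]
2. ∠TPU = 32°  [△TPU]
3. ∠JPU = 32°  [J on ray PT]

∠JPU = 32°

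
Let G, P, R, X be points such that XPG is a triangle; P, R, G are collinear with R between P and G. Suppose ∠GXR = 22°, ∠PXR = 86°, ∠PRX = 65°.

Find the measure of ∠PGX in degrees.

1. ∠GRX = 115°  [linear pair at R on PG]
2. ∠RGX = 43°  [△XRG]
3. ∠PGX = 43°  [R on ray GP]

∠PGX = 43°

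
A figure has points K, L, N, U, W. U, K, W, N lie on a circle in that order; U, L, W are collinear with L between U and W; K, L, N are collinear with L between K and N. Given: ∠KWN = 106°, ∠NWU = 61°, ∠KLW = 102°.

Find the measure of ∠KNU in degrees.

∠KNU = 45°

1. ∠KUN = 74°  [cyclic UKWN, opposite ∠U+∠W]
2. ∠NKU = 61°  [same arc UN]
3. ∠KNU = 45°  [△UKN]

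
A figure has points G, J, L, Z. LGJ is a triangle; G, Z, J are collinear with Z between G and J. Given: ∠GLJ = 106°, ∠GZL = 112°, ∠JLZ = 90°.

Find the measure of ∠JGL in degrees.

∠JGL = 52°

1. ∠JZL = 68°  [linear pair at Z on GJ]
2. ∠LJZ = 22°  [△LZJ]
3. ∠GJL = 22°  [Z on ray JG]
4. ∠JGL = 52°  [△LGJ]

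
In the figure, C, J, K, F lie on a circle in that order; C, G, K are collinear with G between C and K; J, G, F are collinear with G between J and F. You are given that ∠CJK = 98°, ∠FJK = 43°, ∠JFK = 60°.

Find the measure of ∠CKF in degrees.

1. ∠CFK = 82°  [cyclic CJKF, opposite ∠J+∠F]
2. ∠FCK = 43°  [same arc KF]
3. ∠CKF = 55°  [△CKF]

∠CKF = 55°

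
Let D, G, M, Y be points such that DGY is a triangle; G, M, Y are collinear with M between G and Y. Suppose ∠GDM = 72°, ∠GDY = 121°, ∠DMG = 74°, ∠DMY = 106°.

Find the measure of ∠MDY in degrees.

∠MDY = 49°

1. ∠DGM = 34°  [△DGM]
2. ∠DGY = 34°  [M on ray GY]
3. ∠DYG = 25°  [△DGY]
4. ∠DYM = 25°  [M on ray YG]
5. ∠MDY = 49°  [△DMY]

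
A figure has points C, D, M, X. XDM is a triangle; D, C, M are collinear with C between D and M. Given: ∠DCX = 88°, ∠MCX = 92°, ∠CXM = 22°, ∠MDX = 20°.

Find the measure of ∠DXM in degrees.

1. ∠CMX = 66°  [△XCM]
2. ∠DMX = 66°  [C on ray MD]
3. ∠DXM = 94°  [△XDM]

∠DXM = 94°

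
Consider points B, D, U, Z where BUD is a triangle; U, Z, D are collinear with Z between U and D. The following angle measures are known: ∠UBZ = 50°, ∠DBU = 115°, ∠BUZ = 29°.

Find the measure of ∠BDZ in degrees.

1. ∠BUD = 29°  [Z on ray UD]
2. ∠BDU = 36°  [△BUD]
3. ∠BDZ = 36°  [Z on ray DU]

∠BDZ = 36°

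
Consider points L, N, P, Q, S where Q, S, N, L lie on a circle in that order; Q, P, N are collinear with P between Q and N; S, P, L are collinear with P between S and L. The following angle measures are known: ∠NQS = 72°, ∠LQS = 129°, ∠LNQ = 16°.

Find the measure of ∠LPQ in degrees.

∠LPQ = 88°

1. ∠NLS = 72°  [same arc SN]
2. ∠LPN = 92°  [△NPL]
3. ∠LPQ = 88°  [linear pair at P on QN]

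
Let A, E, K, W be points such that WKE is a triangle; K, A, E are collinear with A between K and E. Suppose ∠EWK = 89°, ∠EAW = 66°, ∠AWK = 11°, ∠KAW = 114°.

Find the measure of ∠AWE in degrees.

1. ∠AKW = 55°  [△WKA]
2. ∠EKW = 55°  [A on ray KE]
3. ∠KEW = 36°  [△WKE]
4. ∠AEW = 36°  [A on ray EK]
5. ∠AWE = 78°  [△WAE]

∠AWE = 78°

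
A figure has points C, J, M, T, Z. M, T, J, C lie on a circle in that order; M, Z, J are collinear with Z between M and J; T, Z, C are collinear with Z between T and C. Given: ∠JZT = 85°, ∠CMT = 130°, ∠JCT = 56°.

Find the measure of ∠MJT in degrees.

1. ∠CJT = 50°  [cyclic MTJC, opposite ∠M+∠J]
2. ∠CTJ = 74°  [△TJC]
3. ∠MJT = 21°  [△TZJ]

∠MJT = 21°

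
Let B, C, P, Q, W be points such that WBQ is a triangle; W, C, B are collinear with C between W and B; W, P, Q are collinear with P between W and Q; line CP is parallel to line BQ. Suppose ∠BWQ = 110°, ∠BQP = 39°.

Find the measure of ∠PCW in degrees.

1. ∠BQW = 39°  [P on ray QW]
2. ∠QBW = 31°  [△WBQ]
3. ∠PCW = 31°  [CP∥BQ, corresponding at C]

∠PCW = 31°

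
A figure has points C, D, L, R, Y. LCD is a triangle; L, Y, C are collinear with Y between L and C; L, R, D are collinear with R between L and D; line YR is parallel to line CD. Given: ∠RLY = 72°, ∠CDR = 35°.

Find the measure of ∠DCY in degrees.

∠DCY = 73°

1. ∠CLD = 72°  [Y on LC, R on LD]
2. ∠CDL = 35°  [R on ray DL]
3. ∠DCL = 73°  [△LCD]
4. ∠DCY = 73°  [Y on ray CL]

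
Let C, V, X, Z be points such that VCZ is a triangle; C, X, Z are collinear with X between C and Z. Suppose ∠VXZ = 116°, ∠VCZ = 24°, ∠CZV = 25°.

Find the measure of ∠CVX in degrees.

1. ∠CXV = 64°  [linear pair at X on CZ]
2. ∠VCX = 24°  [X on ray CZ]
3. ∠CVX = 92°  [△VCX]

∠CVX = 92°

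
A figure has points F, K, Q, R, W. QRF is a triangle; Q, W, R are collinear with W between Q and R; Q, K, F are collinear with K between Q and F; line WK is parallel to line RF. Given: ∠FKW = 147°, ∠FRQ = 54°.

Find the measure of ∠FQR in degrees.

∠FQR = 93°

1. ∠QKW = 33°  [linear pair at K on QF]
2. ∠KWQ = 54°  [WK∥RF, corresponding at W]
3. ∠KQW = 93°  [△QWK]
4. ∠FQR = 93°  [W on QR, K on QF]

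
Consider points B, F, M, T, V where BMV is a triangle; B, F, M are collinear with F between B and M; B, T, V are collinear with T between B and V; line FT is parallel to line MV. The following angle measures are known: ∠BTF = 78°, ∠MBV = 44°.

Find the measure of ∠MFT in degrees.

∠MFT = 122°

1. ∠BVM = 78°  [FT∥MV, corresponding at T]
2. ∠BMV = 58°  [△BMV]
3. ∠BFT = 58°  [FT∥MV, corresponding at F]
4. ∠MFT = 122°  [linear pair at F on BM]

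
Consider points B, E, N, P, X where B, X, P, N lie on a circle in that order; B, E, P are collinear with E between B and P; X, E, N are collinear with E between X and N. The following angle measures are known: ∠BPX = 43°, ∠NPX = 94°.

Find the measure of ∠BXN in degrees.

∠BXN = 51°

1. ∠BNX = 43°  [same arc BX]
2. ∠NBX = 86°  [cyclic BXPN, opposite ∠B+∠P]
3. ∠BXN = 51°  [△BXN]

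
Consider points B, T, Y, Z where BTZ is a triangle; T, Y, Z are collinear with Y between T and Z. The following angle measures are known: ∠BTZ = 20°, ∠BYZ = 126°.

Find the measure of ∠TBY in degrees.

∠TBY = 106°

1. ∠BTY = 20°  [Y on ray TZ]
2. ∠BYT = 54°  [linear pair at Y on TZ]
3. ∠TBY = 106°  [△BTY]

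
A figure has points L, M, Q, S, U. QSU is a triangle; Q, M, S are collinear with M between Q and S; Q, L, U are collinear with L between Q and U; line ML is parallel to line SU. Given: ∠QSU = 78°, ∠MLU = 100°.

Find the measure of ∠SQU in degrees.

1. ∠LMQ = 78°  [ML∥SU, corresponding at M]
2. ∠MLQ = 80°  [linear pair at L on QU]
3. ∠LQM = 22°  [△QML]
4. ∠SQU = 22°  [M on QS, L on QU]

∠SQU = 22°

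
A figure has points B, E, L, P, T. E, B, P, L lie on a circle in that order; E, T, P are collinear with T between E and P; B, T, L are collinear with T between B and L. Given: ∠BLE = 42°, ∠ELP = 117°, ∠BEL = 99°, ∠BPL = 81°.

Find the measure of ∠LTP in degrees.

1. ∠BPE = 42°  [same arc EB]
2. ∠EBL = 39°  [△EBL]
3. ∠EBP = 63°  [cyclic EBPL, opposite ∠B+∠L]
4. ∠BEP = 75°  [△EBP]
5. ∠EPL = 39°  [same arc EL]
6. ∠BLP = 75°  [same arc BP]
7. ∠LTP = 66°  [△PTL]

∠LTP = 66°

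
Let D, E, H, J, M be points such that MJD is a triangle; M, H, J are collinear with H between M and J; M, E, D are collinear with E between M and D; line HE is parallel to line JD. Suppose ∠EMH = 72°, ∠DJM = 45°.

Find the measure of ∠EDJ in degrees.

∠EDJ = 63°

1. ∠DMJ = 72°  [H on MJ, E on MD]
2. ∠JDM = 63°  [△MJD]
3. ∠EDJ = 63°  [E on ray DM]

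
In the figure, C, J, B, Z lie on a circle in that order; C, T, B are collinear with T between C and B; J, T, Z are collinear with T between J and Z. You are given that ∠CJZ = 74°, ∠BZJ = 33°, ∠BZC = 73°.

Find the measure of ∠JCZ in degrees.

1. ∠CBZ = 74°  [same arc CZ]
2. ∠BTZ = 73°  [△BTZ]
3. ∠BCZ = 33°  [△CBZ]
4. ∠CTZ = 107°  [linear pair at T on CB]
5. ∠CZJ = 40°  [△CTZ]
6. ∠JCZ = 66°  [△CJZ]

∠JCZ = 66°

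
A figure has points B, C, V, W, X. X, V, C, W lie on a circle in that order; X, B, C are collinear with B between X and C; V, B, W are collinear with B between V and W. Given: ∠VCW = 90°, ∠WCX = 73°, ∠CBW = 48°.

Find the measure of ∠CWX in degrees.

∠CWX = 76°

1. ∠VXW = 90°  [cyclic XVCW, opposite ∠X+∠C]
2. ∠WVX = 73°  [same arc XW]
3. ∠WBX = 132°  [linear pair at B on XC]
4. ∠VWX = 17°  [△XVW]
5. ∠CXW = 31°  [△XBW]
6. ∠CWX = 76°  [△XCW]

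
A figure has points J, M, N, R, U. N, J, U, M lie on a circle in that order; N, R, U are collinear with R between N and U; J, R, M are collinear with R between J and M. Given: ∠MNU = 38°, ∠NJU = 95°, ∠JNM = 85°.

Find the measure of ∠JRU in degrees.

1. ∠MJU = 38°  [same arc UM]
2. ∠JUM = 95°  [cyclic NJUM, opposite ∠N+∠U]
3. ∠JMU = 47°  [△JUM]
4. ∠JNU = 47°  [same arc JU]
5. ∠JUN = 38°  [△NJU]
6. ∠JRU = 104°  [△JRU]

∠JRU = 104°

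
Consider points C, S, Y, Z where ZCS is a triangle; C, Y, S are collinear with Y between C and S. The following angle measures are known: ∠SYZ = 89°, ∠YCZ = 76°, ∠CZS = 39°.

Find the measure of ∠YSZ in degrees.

∠YSZ = 65°

1. ∠SCZ = 76°  [Y on ray CS]
2. ∠CSZ = 65°  [△ZCS]
3. ∠YSZ = 65°  [Y on ray SC]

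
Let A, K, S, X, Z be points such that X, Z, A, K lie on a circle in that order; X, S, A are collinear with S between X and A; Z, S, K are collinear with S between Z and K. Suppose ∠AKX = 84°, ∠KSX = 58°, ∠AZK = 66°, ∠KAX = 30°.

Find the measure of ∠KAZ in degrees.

∠KAZ = 86°

1. ∠ASK = 122°  [linear pair at S on XA]
2. ∠AKZ = 28°  [△ASK]
3. ∠KAZ = 86°  [△ZAK]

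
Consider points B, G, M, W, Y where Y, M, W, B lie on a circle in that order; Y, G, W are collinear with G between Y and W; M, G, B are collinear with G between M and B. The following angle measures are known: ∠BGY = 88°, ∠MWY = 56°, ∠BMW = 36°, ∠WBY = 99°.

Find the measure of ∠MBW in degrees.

1. ∠BGW = 92°  [linear pair at G on YW]
2. ∠BYW = 36°  [same arc WB]
3. ∠BWY = 45°  [△YWB]
4. ∠MBW = 43°  [△WGB]

∠MBW = 43°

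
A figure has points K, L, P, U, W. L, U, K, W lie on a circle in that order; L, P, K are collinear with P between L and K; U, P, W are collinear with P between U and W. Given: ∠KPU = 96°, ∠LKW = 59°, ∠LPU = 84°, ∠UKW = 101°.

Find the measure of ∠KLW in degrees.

∠KLW = 42°

1. ∠LPW = 96°  [vertical angles at P]
2. ∠LUW = 59°  [same arc LW]
3. ∠ULW = 79°  [cyclic LUKW, opposite ∠L+∠K]
4. ∠LWU = 42°  [△LUW]
5. ∠KLW = 42°  [△LPW]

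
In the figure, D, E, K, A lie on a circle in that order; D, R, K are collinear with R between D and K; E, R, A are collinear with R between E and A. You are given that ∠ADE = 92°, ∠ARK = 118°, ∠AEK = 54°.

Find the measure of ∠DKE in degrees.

1. ∠DRE = 118°  [vertical angles at R]
2. ∠ERK = 62°  [linear pair at R on DK]
3. ∠DKE = 64°  [△ERK]

∠DKE = 64°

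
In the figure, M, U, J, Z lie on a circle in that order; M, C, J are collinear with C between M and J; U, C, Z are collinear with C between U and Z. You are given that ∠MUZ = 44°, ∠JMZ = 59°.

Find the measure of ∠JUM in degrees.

1. ∠MJZ = 44°  [same arc MZ]
2. ∠JZM = 77°  [△MJZ]
3. ∠JUM = 103°  [cyclic MUJZ, opposite ∠U+∠Z]

∠JUM = 103°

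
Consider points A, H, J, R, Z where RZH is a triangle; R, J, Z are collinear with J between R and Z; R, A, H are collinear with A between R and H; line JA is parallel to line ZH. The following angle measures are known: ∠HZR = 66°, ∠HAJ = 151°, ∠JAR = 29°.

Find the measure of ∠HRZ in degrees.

1. ∠AJR = 66°  [JA∥ZH, corresponding at J]
2. ∠ARJ = 85°  [△RJA]
3. ∠HRZ = 85°  [J on RZ, A on RH]

∠HRZ = 85°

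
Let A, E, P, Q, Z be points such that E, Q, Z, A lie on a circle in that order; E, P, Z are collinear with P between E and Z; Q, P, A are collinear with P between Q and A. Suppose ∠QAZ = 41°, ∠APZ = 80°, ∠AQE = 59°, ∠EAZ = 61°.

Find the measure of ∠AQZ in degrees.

1. ∠AZE = 59°  [△ZPA]
2. ∠AEZ = 60°  [△EZA]
3. ∠AQZ = 60°  [same arc ZA]

∠AQZ = 60°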